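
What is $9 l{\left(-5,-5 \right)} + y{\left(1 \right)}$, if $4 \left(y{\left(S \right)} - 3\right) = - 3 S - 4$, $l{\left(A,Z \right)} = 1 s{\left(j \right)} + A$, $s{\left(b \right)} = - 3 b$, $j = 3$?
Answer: $- \frac{499}{4} \approx -124.75$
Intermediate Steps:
$l{\left(A,Z \right)} = -9 + A$ ($l{\left(A,Z \right)} = 1 \left(\left(-3\right) 3\right) + A = 1 \left(-9\right) + A = -9 + A$)
$y{\left(S \right)} = 2 - \frac{3 S}{4}$ ($y{\left(S \right)} = 3 + \frac{- 3 S - 4}{4} = 3 + \frac{-4 - 3 S}{4} = 3 - \left(1 + \frac{3 S}{4}\right) = 2 - \frac{3 S}{4}$)
$9 l{\left(-5,-5 \right)} + y{\left(1 \right)} = 9 \left(-9 - 5\right) + \left(2 - \frac{3}{4}\right) = 9 \left(-14\right) + \left(2 - \frac{3}{4}\right) = -126 + \frac{5}{4} = - \frac{499}{4}$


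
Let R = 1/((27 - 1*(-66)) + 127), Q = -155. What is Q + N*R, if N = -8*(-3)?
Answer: -8519/55 ≈ -154.89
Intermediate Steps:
R = 1/220 (R = 1/((27 + 66) + 127) = 1/(93 + 127) = 1/220 ≈ 0.0045455)
N = 24
Q + N*R = -155 + 24*(1/220) = -155 + 6/55 = -8519/55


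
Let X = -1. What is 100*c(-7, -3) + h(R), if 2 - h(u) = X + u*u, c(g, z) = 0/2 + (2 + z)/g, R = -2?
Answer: 93/7 ≈ 13.286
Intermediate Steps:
c(g, z) = (2 + z)/g (c(g, z) = 0*(½) + (2 + z)/g = 0 + (2 + z)/g = (2 + z)/g)
h(u) = 3 - u² (h(u) = 2 - (-1 + u*u) = 2 - (-1 + u²) = 2 + (1 - u²) = 3 - u²)
100*c(-7, -3) + h(R) = 100*((2 - 3)/(-7)) + (3 - 1*(-2)²) = 100*(-⅐*(-1)) + (3 - 1*4) = 100*(⅐) + (3 - 4) = 100/7 - 1 = 93/7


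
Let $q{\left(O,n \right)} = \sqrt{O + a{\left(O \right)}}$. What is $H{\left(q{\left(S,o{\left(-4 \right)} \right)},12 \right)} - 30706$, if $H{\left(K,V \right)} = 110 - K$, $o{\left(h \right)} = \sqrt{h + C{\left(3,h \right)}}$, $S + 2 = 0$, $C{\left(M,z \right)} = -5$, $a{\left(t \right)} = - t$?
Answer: $-30596$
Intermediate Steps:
$S = -2$ ($S = -2 + 0 = -2$)
$o{\left(h \right)} = \sqrt{-5 + h}$ ($o{\left(h \right)} = \sqrt{h - 5} = \sqrt{-5 + h}$)
$q{\left(O,n \right)} = 0$ ($q{\left(O,n \right)} = \sqrt{O - O} = \sqrt{0} = 0$)
$H{\left(q{\left(S,o{\left(-4 \right)} \right)},12 \right)} - 30706 = \left(110 - 0\right) - 30706 = \left(110 + 0\right) - 30706 = 110 - 30706 = -30596$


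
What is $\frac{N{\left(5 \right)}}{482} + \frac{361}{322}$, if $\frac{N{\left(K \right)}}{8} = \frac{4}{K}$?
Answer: $\frac{440157}{388010} \approx 1.1344$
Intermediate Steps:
$N{\left(K \right)} = \frac{32}{K}$ ($N{\left(K \right)} = 8 \frac{4}{K} = \frac{32}{K}$)
$\frac{N{\left(5 \right)}}{482} + \frac{361}{322} = \frac{32 \cdot \frac{1}{5}}{482} + \frac{361}{322} = 32 \cdot \frac{1}{5} \cdot \frac{1}{482} + 361 \cdot \frac{1}{322} = \frac{32}{5} \cdot \frac{1}{482} + \frac{361}{322} = \frac{16}{1205} + \frac{361}{322} = \frac{440157}{388010}$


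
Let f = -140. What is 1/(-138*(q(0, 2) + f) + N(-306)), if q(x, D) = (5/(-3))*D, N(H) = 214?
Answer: 1/19994 ≈ 5.0015e-5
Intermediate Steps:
q(x, D) = -5*D/3 (q(x, D) = (5*(-⅓))*D = -5*D/3)
1/(-138*(q(0, 2) + f) + N(-306)) = 1/(-138*(-5/3*2 - 140) + 214) = 1/(-138*(-10/3 - 140) + 214) = 1/(-138*(-430/3) + 214) = 1/(19780 + 214) = 1/19994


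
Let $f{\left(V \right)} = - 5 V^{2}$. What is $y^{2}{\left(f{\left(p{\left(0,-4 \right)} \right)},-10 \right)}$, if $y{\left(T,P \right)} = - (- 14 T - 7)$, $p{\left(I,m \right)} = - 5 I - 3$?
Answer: $388129$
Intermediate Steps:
$p{\left(I,m \right)} = -3 - 5 I$
$y{\left(T,P \right)} = 7 + 14 T$ ($y{\left(T,P \right)} = - (-7 - 14 T) = 7 + 14 T$)
$y^{2}{\left(f{\left(p{\left(0,-4 \right)} \right)},-10 \right)} = \left(7 + 14 \left(- 5 \left(-3 - 0\right)^{2}\right)\right)^{2} = \left(7 + 14 \left(- 5 \left(-3 + 0\right)^{2}\right)\right)^{2} = \left(7 + 14 \left(- 5 \left(-3\right)^{2}\right)\right)^{2} = \left(7 + 14 \left(\left(-5\right) 9\right)\right)^{2} = \left(7 + 14 \left(-45\right)\right)^{2} = \left(7 - 630\right)^{2} = \left(-623\right)^{2} = 388129$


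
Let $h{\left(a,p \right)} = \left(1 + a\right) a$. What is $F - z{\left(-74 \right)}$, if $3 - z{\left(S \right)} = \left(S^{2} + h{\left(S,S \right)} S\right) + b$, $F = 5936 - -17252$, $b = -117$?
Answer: $-371204$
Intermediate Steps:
$h{\left(a,p \right)} = a \left(1 + a\right)$
$F = 23188$ ($F = 5936 + 17252 = 23188$)
$z{\left(S \right)} = 120 - S^{2} - S^{2} \left(1 + S\right)$ ($z{\left(S \right)} = 3 - \left(\left(S^{2} + S \left(1 + S\right) S\right) - 117\right) = 3 - \left(\left(S^{2} + S^{2} \left(1 + S\right)\right) - 117\right) = 3 - \left(-117 + S^{2} + S^{2} \left(1 + S\right)\right) = 120 - S^{2} - S^{2} \left(1 + S\right)$)
$F - z{\left(-74 \right)} = 23188 - \left(120 - \left(-74\right)^{3} - 2 \left(-74\right)^{2}\right) = 23188 - \left(120 - -405224 - 10952\right) = 23188 - \left(120 + 405224 - 10952\right) = 23188 - 394392 = -371204$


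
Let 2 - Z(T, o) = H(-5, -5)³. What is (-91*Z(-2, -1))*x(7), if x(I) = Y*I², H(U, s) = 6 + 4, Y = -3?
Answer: -13350246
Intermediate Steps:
H(U, s) = 10
Z(T, o) = -998 (Z(T, o) = 2 - 1*10³ = 2 - 1*1000 = 2 - 1000 = -998)
x(I) = -3*I²
(-91*Z(-2, -1))*x(7) = (-91*(-998))*(-3*7²) = (-13*(-6986))*(-3*49) = 90818*(-147) = -13350246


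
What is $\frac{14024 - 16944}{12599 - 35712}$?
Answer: $\frac{2920}{23113} \approx 0.12634$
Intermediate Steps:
$\frac{14024 - 16944}{12599 - 35712} = - \frac{2920}{-23113} = \left(-2920\right) \left(- \frac{1}{23113}\right) = \frac{2920}{23113}$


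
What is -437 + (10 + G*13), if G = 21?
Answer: -154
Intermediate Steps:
-437 + (10 + G*13) = -437 + (10 + 21*13) = -437 + (10 + 273) = -437 + 283 = -154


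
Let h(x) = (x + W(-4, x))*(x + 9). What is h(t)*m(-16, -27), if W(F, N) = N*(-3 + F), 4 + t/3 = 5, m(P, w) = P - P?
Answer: 0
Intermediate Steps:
m(P, w) = 0
t = 3 (t = -12 + 3*5 = -12 + 15 = 3)
h(x) = -6*x*(9 + x) (h(x) = (x + x*(-3 - 4))*(x + 9) = (x + x*(-7))*(9 + x) = (x - 7*x)*(9 + x) = (-6*x)*(9 + x) = -6*x*(9 + x))
h(t)*m(-16, -27) = (6*3*(-9 - 1*3))*0 = (6*3*(-9 - 3))*0 = (6*3*(-12))*0 = -216*0 = 0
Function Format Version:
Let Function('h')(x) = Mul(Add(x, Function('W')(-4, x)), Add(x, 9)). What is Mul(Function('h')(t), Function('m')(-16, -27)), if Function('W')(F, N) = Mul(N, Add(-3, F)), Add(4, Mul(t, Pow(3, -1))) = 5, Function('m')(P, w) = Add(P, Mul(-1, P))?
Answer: 0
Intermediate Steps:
Function('m')(P, w) = 0
t = 3 (t = Add(-12, Mul(3, 5)) = Add(-12, 15) = 3)
Function('h')(x) = Mul(-6, x, Add(9, x)) (Function('h')(x) = Mul(Add(x, Mul(x, Add(-3, -4))), Add(x, 9)) = Mul(Add(x, Mul(x, -7)), Add(9, x)) = Mul(Add(x, Mul(-7, x)), Add(9, x)) = Mul(Mul(-6, x), Add(9, x)) = Mul(-6, x, Add(9, x)))
Mul(Function('h')(t), Function('m')(-16, -27)) = Mul(Mul(6, 3, Add(-9, Mul(-1, 3))), 0) = Mul(Mul(6, 3, Add(-9, -3)), 0) = Mul(Mul(6, 3, -12), 0) = Mul(-216, 0) = 0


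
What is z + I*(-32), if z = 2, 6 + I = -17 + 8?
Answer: 482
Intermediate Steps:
I = -15 (I = -6 + (-17 + 8) = -6 - 9 = -15)
z + I*(-32) = 2 - 15*(-32) = 2 + 480 = 482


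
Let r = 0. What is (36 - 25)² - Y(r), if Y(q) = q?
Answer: 121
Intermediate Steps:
(36 - 25)² - Y(r) = (36 - 25)² - 1*0 = 11² + 0 = 121 + 0 = 121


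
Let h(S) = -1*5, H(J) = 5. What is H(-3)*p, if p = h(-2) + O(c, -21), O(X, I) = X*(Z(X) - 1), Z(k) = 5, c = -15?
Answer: -325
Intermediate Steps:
h(S) = -5
O(X, I) = 4*X (O(X, I) = X*(5 - 1) = X*4 = 4*X)
p = -65 (p = -5 + 4*(-15) = -5 - 60 = -65)
H(-3)*p = 5*(-65) = -325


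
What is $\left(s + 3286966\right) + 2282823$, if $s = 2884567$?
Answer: $8454356$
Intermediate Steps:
$\left(s + 3286966\right) + 2282823 = \left(2884567 + 3286966\right) + 2282823 = 6171533 + 2282823 = 8454356$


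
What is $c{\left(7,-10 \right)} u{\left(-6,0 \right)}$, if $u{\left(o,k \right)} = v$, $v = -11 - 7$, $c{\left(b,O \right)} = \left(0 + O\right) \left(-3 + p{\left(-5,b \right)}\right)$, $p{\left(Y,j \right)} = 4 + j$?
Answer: $1440$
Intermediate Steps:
$c{\left(b,O \right)} = O \left(1 + b\right)$ ($c{\left(b,O \right)} = \left(0 + O\right) \left(-3 + \left(4 + b\right)\right) = O \left(1 + b\right)$)
$v = -18$
$u{\left(o,k \right)} = -18$
$c{\left(7,-10 \right)} u{\left(-6,0 \right)} = - 10 \left(1 + 7\right) \left(-18\right) = \left(-10\right) 8 \left(-18\right) = \left(-80\right) \left(-18\right) = 1440$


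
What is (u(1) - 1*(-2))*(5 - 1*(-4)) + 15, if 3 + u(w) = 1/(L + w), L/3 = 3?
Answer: 69/10 ≈ 6.9000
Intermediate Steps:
L = 9 (L = 3*3 = 9)
u(w) = -3 + 1/(9 + w)
(u(1) - 1*(-2))*(5 - 1*(-4)) + 15 = ((-26 - 3*1)/(9 + 1) - 1*(-2))*(5 - 1*(-4)) + 15 = ((-26 - 3)/10 + 2)*(5 + 4) + 15 = ((1/10)*(-29) + 2)*9 + 15 = (-29/10 + 2)*9 + 15 = -9/10*9 + 15 = -81/10 + 15 = 69/10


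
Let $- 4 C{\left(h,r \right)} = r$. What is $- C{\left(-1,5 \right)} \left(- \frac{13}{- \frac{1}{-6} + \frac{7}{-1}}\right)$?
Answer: $\frac{195}{82} \approx 2.378$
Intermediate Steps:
$C{\left(h,r \right)} = - \frac{r}{4}$
$- C{\left(-1,5 \right)} \left(- \frac{13}{- \frac{1}{-6} + \frac{7}{-1}}\right) = - \frac{\left(-1\right) 5}{4} \left(- \frac{13}{- \frac{1}{-6} + \frac{7}{-1}}\right) = \left(-1\right) \left(- \frac{5}{4}\right) \left(- \frac{13}{\left(-1\right) \left(- \frac{1}{6}\right) + 7 \left(-1\right)}\right) = \frac{5 \left(- \frac{13}{\frac{1}{6} - 7}\right)}{4} = \frac{5 \left(- \frac{13}{- \frac{41}{6}}\right)}{4} = \frac{5 \left(\left(-13\right) \left(- \frac{6}{41}\right)\right)}{4} = \frac{5}{4} \cdot \frac{78}{41} = \frac{195}{82}$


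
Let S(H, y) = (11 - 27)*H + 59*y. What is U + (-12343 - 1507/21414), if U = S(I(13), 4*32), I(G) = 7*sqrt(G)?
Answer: -102595981/21414 - 112*sqrt(13) ≈ -5194.9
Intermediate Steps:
S(H, y) = -16*H + 59*y
U = 7552 - 112*sqrt(13) (U = -112*sqrt(13) + 59*(4*32) = -112*sqrt(13) + 59*128 = -112*sqrt(13) + 7552 = 7552 - 112*sqrt(13) ≈ 7148.2)
U + (-12343 - 1507/21414) = (7552 - 112*sqrt(13)) + (-12343 - 1507/21414) = (7552 - 112*sqrt(13)) - 264314509/21414 = -102595981/21414 - 112*sqrt(13)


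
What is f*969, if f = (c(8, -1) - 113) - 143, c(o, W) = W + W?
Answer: -250002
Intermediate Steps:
c(o, W) = 2*W
f = -258 (f = (2*(-1) - 113) - 143 = (-2 - 113) - 143 = -115 - 143 = -258)
f*969 = -258*969 = -250002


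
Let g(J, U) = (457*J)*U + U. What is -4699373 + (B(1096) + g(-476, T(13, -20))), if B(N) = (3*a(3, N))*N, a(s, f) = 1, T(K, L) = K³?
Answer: -482611692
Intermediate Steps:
B(N) = 3*N (B(N) = (3*1)*N = 3*N)
g(J, U) = U + 457*J*U (g(J, U) = 457*J*U + U = U + 457*J*U)
-4699373 + (B(1096) + g(-476, T(13, -20))) = -4699373 + (3*1096 + 13³*(1 + 457*(-476))) = -4699373 + (3288 + 2197*(1 - 217532)) = -4699373 + (3288 + 2197*(-217531)) = -4699373 + (3288 - 477915607) = -4699373 - 477912319 = -482611692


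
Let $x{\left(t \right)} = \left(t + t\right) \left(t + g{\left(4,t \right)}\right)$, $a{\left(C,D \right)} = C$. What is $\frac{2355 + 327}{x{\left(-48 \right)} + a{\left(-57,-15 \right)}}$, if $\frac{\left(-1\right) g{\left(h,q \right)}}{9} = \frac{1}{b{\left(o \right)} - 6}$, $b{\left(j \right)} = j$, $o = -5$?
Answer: $\frac{9834}{16399} \approx 0.59967$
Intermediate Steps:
$g{\left(h,q \right)} = \frac{9}{11}$ ($g{\left(h,q \right)} = - \frac{9}{-5 - 6} = - \frac{9}{-11} = \left(-9\right) \left(- \frac{1}{11}\right) = \frac{9}{11}$)
$x{\left(t \right)} = 2 t \left(\frac{9}{11} + t\right)$ ($x{\left(t \right)} = \left(t + t\right) \left(t + \frac{9}{11}\right) = 2 t \left(\frac{9}{11} + t\right)$)
$\frac{2355 + 327}{x{\left(-48 \right)} + a{\left(-57,-15 \right)}} = \frac{2355 + 327}{\frac{2}{11} \left(-48\right) \left(9 + 11 \left(-48\right)\right) - 57} = \frac{2682}{\frac{2}{11} \left(-48\right) \left(9 - 528\right) - 57} = \frac{2682}{\frac{2}{11} \left(-48\right) \left(-519\right) - 57} = \frac{2682}{\frac{49824}{11} - 57} = \frac{2682}{\frac{49197}{11}} = 2682 \cdot \frac{11}{49197} = \frac{9834}{16399}$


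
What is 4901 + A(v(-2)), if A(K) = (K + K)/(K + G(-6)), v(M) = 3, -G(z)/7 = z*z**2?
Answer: 2475007/505 ≈ 4901.0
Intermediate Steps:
G(z) = -7*z**3 (G(z) = -7*z*z**2 = -7*z**3)
A(K) = 2*K/(1512 + K) (A(K) = (K + K)/(K - 7*(-6)**3) = (2*K)/(K - 7*(-216)) = (2*K)/(K + 1512) = (2*K)/(1512 + K) = 2*K/(1512 + K))
4901 + A(v(-2)) = 4901 + 2*3/(1512 + 3) = 4901 + 2*3/1515 = 4901 + 2*3*(1/1515) = 4901 + 2/505 = 2475007/505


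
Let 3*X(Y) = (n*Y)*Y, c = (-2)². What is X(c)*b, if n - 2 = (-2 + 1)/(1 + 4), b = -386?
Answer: -18528/5 ≈ -3705.6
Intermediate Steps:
n = 9/5 (n = 2 + (-2 + 1)/(1 + 4) = 2 - 1/5 = 2 - 1*⅕ = 2 - ⅕ = 9/5 ≈ 1.8000)
c = 4
X(Y) = 3*Y²/5 (X(Y) = ((9*Y/5)*Y)/3 = (9*Y²/5)/3 = 3*Y²/5)
X(c)*b = ((⅗)*4²)*(-386) = ((⅗)*16)*(-386) = (48/5)*(-386) = -18528/5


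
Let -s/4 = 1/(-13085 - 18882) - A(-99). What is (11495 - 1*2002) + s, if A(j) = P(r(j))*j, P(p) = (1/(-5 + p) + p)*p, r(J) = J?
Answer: -247557560253/63934 ≈ -3.8721e+6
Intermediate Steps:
P(p) = p*(p + 1/(-5 + p)) (P(p) = (p + 1/(-5 + p))*p = p*(p + 1/(-5 + p)))
A(j) = j**2*(1 + j**2 - 5*j)/(-5 + j) (A(j) = (j*(1 + j**2 - 5*j)/(-5 + j))*j = j**2*(1 + j**2 - 5*j)/(-5 + j))
s = -248164485715/63934 (s = -4*(1/(-13085 - 18882) - (-99)**2*(1 + (-99)**2 - 5*(-99))/(-5 - 99)) = -4*(1/(-31967) - 9801*(1 + 9801 + 495)/(-104)) = -4*(-1/31967 - 9801*(-1)*10297/104) = -4*(-1/31967 - 1*(-100920897/104)) = -4*(-1/31967 + 100920897/104) = -4*248164485715/255736 = -248164485715/63934 ≈ -3.8816e+6)
(11495 - 1*2002) + s = (11495 - 1*2002) - 248164485715/63934 = (11495 - 2002) - 248164485715/63934 = 9493 - 248164485715/63934 = -247557560253/63934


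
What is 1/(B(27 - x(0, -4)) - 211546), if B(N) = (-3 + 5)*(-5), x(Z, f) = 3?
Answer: -1/211556 ≈ -4.7269e-6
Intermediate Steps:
B(N) = -10 (B(N) = 2*(-5) = -10)
1/(B(27 - x(0, -4)) - 211546) = 1/(-10 - 211546) = 1/(-211556) = -1/211556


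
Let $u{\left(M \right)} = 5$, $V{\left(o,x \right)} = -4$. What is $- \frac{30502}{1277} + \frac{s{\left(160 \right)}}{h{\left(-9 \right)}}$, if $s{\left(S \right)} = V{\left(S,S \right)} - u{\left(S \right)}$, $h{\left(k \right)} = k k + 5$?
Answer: $- \frac{2634665}{109822} \approx -23.99$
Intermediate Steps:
$h{\left(k \right)} = 5 + k^{2}$ ($h{\left(k \right)} = k^{2} + 5 = 5 + k^{2}$)
$s{\left(S \right)} = -9$ ($s{\left(S \right)} = -4 - 5 = -9$)
$- \frac{30502}{1277} + \frac{s{\left(160 \right)}}{h{\left(-9 \right)}} = - \frac{30502}{1277} - \frac{9}{5 + \left(-9\right)^{2}} = \left(-30502\right) \frac{1}{1277} - \frac{9}{5 + 81} = - \frac{30502}{1277} - \frac{9}{86} = - \frac{2634665}{109822}$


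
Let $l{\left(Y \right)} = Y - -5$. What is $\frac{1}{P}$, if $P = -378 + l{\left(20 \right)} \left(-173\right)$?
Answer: $- \frac{1}{4703} \approx -0.00021263$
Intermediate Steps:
$l{\left(Y \right)} = 5 + Y$ ($l{\left(Y \right)} = Y + 5 = 5 + Y$)
$P = -4703$ ($P = -378 + \left(5 + 20\right) \left(-173\right) = -378 + 25 \left(-173\right) = -378 - 4325 = -4703$)
$\frac{1}{P} = \frac{1}{-4703} = - \frac{1}{4703}$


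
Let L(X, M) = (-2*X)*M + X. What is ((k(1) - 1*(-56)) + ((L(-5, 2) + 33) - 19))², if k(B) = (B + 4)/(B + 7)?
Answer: 469225/64 ≈ 7331.6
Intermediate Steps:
L(X, M) = X - 2*M*X (L(X, M) = -2*M*X + X = X - 2*M*X)
k(B) = (4 + B)/(7 + B)
((k(1) - 1*(-56)) + ((L(-5, 2) + 33) - 19))² = (((4 + 1)/(7 + 1) - 1*(-56)) + ((-5*(1 - 2*2) + 33) - 19))² = ((5/8 + 56) + ((-5*(1 - 4) + 33) - 19))² = (((⅛)*5 + 56) + ((-5*(-3) + 33) - 19))² = ((5/8 + 56) + ((15 + 33) - 19))² = (453/8 + (48 - 19))² = (453/8 + 29)² = (685/8)² = 469225/64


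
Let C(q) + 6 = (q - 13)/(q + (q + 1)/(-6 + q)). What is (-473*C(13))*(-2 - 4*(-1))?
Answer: 5676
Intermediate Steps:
C(q) = -6 + (-13 + q)/(q + (1 + q)/(-6 + q)) (C(q) = -6 + (q - 13)/(q + (q + 1)/(-6 + q)) = -6 + (-13 + q)/(q + (1 + q)/(-6 + q)))
(-473*C(13))*(-2 - 4*(-1)) = (-473*(72 - 5*13**2 + 11*13)/(1 + 13**2 - 5*13))*(-2 - 4*(-1)) = (-473*(72 - 5*169 + 143)/(1 + 169 - 65))*(-2 + 4) = -473*(72 - 845 + 143)/105*2 = -473*(-630)/105*2 = -473*(-6)*2 = 2838*2 = 5676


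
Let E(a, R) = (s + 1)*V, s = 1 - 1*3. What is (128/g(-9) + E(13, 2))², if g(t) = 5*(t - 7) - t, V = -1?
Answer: 3249/5041 ≈ 0.64452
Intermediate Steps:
s = -2 (s = 1 - 3 = -2)
E(a, R) = 1 (E(a, R) = (-2 + 1)*(-1) = -1*(-1) = 1)
g(t) = -35 + 4*t (g(t) = 5*(-7 + t) - t = (-35 + 5*t) - t = -35 + 4*t)
(128/g(-9) + E(13, 2))² = (128/(-35 + 4*(-9)) + 1)² = (128/(-35 - 36) + 1)² = (128/(-71) + 1)² = (128*(-1/71) + 1)² = (-128/71 + 1)² = (-57/71)² = 3249/5041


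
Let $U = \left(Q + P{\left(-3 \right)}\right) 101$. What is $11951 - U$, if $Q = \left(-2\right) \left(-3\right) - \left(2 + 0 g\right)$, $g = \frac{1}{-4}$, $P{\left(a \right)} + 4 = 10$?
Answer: $10941$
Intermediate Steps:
$P{\left(a \right)} = 6$ ($P{\left(a \right)} = -4 + 10 = 6$)
$g = - \frac{1}{4} \approx -0.25$
$Q = 4$ ($Q = \left(-2\right) \left(-3\right) + \left(0 \left(- \frac{1}{4}\right) - 2\right) = 6 + \left(0 - 2\right) = 6 - 2 = 4$)
$U = 1010$ ($U = \left(4 + 6\right) 101 = 10 \cdot 101 = 1010$)
$11951 - U = 11951 - 1010 = 10941$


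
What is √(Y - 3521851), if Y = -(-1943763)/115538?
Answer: 5*I*√1880522724715654/115538 ≈ 1876.7*I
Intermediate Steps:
Y = 1943763/115538 (Y = -(-1943763)/115538 = -17*(-114339/115538) = 1943763/115538 ≈ 16.824)
√(Y - 3521851) = √(1943763/115538 - 3521851) = √(-406905677075/115538) = 5*I*√1880522724715654/115538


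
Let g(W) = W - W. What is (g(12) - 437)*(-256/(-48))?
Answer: -6992/3 ≈ -2330.7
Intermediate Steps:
g(W) = 0
(g(12) - 437)*(-256/(-48)) = (0 - 437)*(-256/(-48)) = -(-111872)*(-1)/48 = -437*16/3 = -6992/3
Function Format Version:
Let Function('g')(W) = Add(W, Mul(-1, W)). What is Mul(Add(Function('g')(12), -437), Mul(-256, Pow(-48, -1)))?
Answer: Rational(-6992, 3) ≈ -2330.7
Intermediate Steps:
Function('g')(W) = 0
Mul(Add(Function('g')(12), -437), Mul(-256, Pow(-48, -1))) = Mul(Add(0, -437), Mul(-256, Pow(-48, -1))) = Mul(-437, Mul(-256, Rational(-1, 48))) = Mul(-437, Rational(16, 3)) = Rational(-6992, 3)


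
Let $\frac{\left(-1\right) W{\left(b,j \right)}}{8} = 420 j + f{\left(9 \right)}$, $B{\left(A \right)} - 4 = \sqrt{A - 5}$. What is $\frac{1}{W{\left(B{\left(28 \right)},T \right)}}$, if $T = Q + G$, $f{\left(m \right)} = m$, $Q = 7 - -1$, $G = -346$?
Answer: $\frac{1}{1135608} \approx 8.8059 \cdot 10^{-7}$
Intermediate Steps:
$B{\left(A \right)} = 4 + \sqrt{-5 + A}$ ($B{\left(A \right)} = 4 + \sqrt{A - 5} = 4 + \sqrt{-5 + A}$)
$Q = 8$ ($Q = 7 + 1 = 8$)
$T = -338$ ($T = 8 - 346 = -338$)
$W{\left(b,j \right)} = -72 - 3360 j$ ($W{\left(b,j \right)} = - 8 \left(420 j + 9\right) = - 8 \left(9 + 420 j\right) = -72 - 3360 j$)
$\frac{1}{W{\left(B{\left(28 \right)},T \right)}} = \frac{1}{-72 - -1135680} = \frac{1}{-72 + 1135680} = \frac{1}{1135608}$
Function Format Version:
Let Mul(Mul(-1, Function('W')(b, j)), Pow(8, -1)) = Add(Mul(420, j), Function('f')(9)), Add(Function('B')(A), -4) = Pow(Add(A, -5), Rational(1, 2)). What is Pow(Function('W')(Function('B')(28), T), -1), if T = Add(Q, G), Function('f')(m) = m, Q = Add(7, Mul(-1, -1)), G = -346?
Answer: Rational(1, 1135608) ≈ 8.8059e-7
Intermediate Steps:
Function('B')(A) = Add(4, Pow(Add(-5, A), Rational(1, 2))) (Function('B')(A) = Add(4, Pow(Add(A, -5), Rational(1, 2))) = Add(4, Pow(Add(-5, A), Rational(1, 2))))
Q = 8 (Q = Add(7, 1) = 8)
T = -338 (T = Add(8, -346) = -338)
Function('W')(b, j) = Add(-72, Mul(-3360, j)) (Function('W')(b, j) = Mul(-8, Add(Mul(420, j), 9)) = Mul(-8, Add(9, Mul(420, j))) = Add(-72, Mul(-3360, j)))
Pow(Function('W')(Function('B')(28), T), -1) = Pow(Add(-72, Mul(-3360, -338)), -1) = Pow(Add(-72, 1135680), -1) = Pow(1135608, -1) = Rational(1, 1135608)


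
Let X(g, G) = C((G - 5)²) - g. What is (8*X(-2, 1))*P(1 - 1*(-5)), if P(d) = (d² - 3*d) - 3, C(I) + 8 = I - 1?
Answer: 1080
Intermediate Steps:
C(I) = -9 + I (C(I) = -8 + (I - 1) = -8 + (-1 + I) = -9 + I)
P(d) = -3 + d² - 3*d
X(g, G) = -9 + (-5 + G)² - g (X(g, G) = (-9 + (G - 5)²) - g = (-9 + (-5 + G)²) - g = -9 + (-5 + G)² - g)
(8*X(-2, 1))*P(1 - 1*(-5)) = (8*(-9 + (-5 + 1)² - 1*(-2)))*(-3 + (1 - 1*(-5))² - 3*(1 - 1*(-5))) = (8*(-9 + (-4)² + 2))*(-3 + (1 + 5)² - 3*(1 + 5)) = (8*(-9 + 16 + 2))*(-3 + 6² - 3*6) = (8*9)*(-3 + 36 - 18) = 72*15 = 1080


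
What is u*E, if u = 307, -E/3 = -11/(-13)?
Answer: -10131/13 ≈ -779.31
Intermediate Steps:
E = -33/13 (E = -(-33)/(-13) = -(-33)*(-1)/13 = -3*11/13 = -33/13 ≈ -2.5385)
u*E = 307*(-33/13) = -10131/13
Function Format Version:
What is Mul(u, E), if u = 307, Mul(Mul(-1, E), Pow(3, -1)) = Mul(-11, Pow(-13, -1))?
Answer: Rational(-10131, 13) ≈ -779.31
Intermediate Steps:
E = Rational(-33, 13) (E = Mul(-3, Mul(-11, Pow(-13, -1))) = Mul(-3, Mul(-11, Rational(-1, 13))) = Mul(-3, Rational(11, 13)) = Rational(-33, 13) ≈ -2.5385)
Mul(u, E) = Mul(307, Rational(-33, 13)) = Rational(-10131, 13)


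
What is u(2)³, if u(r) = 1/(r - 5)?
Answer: -1/27 ≈ -0.037037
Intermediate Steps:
u(r) = 1/(-5 + r)
u(2)³ = (1/(-5 + 2))³ = (1/(-3))³ = (-⅓)³ = -1/27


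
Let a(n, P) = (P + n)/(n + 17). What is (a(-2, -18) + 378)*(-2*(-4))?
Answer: 9040/3 ≈ 3013.3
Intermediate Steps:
a(n, P) = (P + n)/(17 + n)
(a(-2, -18) + 378)*(-2*(-4)) = ((-18 - 2)/(17 - 2) + 378)*(-2*(-4)) = (-20/15 + 378)*8 = ((1/15)*(-20) + 378)*8 = (-4/3 + 378)*8 = (1130/3)*8 = 9040/3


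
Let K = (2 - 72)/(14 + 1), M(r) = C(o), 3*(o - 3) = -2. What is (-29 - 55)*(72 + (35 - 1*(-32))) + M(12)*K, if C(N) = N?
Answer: -105182/9 ≈ -11687.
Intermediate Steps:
o = 7/3 (o = 3 + (⅓)*(-2) = 3 - ⅔ = 7/3 ≈ 2.3333)
M(r) = 7/3
K = -14/3 (K = -70/15 = -70*1/15 = -14/3 ≈ -4.6667)
(-29 - 55)*(72 + (35 - 1*(-32))) + M(12)*K = (-29 - 55)*(72 + (35 - 1*(-32))) + (7/3)*(-14/3) = -84*(72 + (35 + 32)) - 98/9 = -84*(72 + 67) - 98/9 = -84*139 - 98/9 = -11676 - 98/9 = -105182/9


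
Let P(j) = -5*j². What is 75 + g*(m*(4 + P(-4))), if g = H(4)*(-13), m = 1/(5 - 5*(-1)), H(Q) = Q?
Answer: 2351/5 ≈ 470.20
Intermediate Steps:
m = ⅒ (m = 1/(5 + 5) = 1/10 = ⅒ ≈ 0.10000)
g = -52 (g = 4*(-13) = -52)
75 + g*(m*(4 + P(-4))) = 75 - 26*(4 - 5*(-4)²)/5 = 75 - 26*(4 - 5*16)/5 = 75 - 26*(4 - 80)/5 = 75 - 26*(-76)/5 = 75 - 52*(-38/5) = 75 + 1976/5 = 2351/5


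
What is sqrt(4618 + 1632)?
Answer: 25*sqrt(10) ≈ 79.057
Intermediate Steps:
sqrt(4618 + 1632) = sqrt(6250) = 25*sqrt(10)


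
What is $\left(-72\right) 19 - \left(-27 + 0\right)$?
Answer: $-1341$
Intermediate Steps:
$\left(-72\right) 19 - \left(-27 + 0\right) = -1368 - -27 = -1368 + 27 = -1341$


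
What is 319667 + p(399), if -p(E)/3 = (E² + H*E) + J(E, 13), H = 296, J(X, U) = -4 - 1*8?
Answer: -512212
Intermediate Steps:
J(X, U) = -12 (J(X, U) = -4 - 8 = -12)
p(E) = 36 - 888*E - 3*E² (p(E) = -3*((E² + 296*E) - 12) = -3*(-12 + E² + 296*E) = 36 - 888*E - 3*E²)
319667 + p(399) = 319667 + (36 - 888*399 - 3*399²) = 319667 + (36 - 354312 - 3*159201) = 319667 + (36 - 354312 - 477603) = 319667 - 831879 = -512212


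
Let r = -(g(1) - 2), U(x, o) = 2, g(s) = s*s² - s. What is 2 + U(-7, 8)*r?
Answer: 6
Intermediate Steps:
g(s) = s³ - s
r = 2 (r = -((1³ - 1*1) - 2) = -((1 - 1) - 2) = -(0 - 2) = -1*(-2) = 2)
2 + U(-7, 8)*r = 2 + 2*2 = 2 + 4 = 6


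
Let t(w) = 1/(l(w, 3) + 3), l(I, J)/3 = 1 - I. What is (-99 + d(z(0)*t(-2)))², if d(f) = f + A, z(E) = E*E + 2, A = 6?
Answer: 310249/36 ≈ 8618.0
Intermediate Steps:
z(E) = 2 + E² (z(E) = E² + 2 = 2 + E²)
l(I, J) = 3 - 3*I (l(I, J) = 3*(1 - I) = 3 - 3*I)
t(w) = 1/(6 - 3*w) (t(w) = 1/((3 - 3*w) + 3) = 1/(6 - 3*w))
d(f) = 6 + f (d(f) = f + 6 = 6 + f)
(-99 + d(z(0)*t(-2)))² = (-99 + (6 + (2 + 0²)*(-1/(-6 + 3*(-2)))))² = (-99 + (6 + (2 + 0)*(-1/(-6 - 6))))² = (-99 + (6 + 2*(-1/(-12))))² = (-99 + (6 + 2*(-1*(-1/12))))² = (-99 + (6 + 2*(1/12)))² = (-99 + (6 + ⅙))² = (-99 + 37/6)² = (-557/6)² = 310249/36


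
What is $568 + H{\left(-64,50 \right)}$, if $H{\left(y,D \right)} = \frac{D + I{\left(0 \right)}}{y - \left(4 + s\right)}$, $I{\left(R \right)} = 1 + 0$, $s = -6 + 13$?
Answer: $\frac{14183}{25} \approx 567.32$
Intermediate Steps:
$s = 7$
$I{\left(R \right)} = 1$
$H{\left(y,D \right)} = \frac{1 + D}{-11 + y}$ ($H{\left(y,D \right)} = \frac{D + 1}{y - 11} = \frac{1 + D}{y - 11} = \frac{1 + D}{-11 + y}$)
$568 + H{\left(-64,50 \right)} = 568 + \frac{1 + 50}{-11 - 64} = 568 + \frac{1}{-75} \cdot 51 = 568 - \frac{17}{25} = \frac{14183}{25}$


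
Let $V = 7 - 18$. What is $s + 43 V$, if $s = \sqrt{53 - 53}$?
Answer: $-473$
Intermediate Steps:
$s = 0$ ($s = \sqrt{0} = 0$)
$V = -11$ ($V = 7 - 18 = -11$)
$s + 43 V = 0 + 43 \left(-11\right) = 0 - 473 = -473$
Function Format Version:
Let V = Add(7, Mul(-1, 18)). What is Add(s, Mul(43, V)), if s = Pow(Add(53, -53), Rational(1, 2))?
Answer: -473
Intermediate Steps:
s = 0 (s = Pow(0, Rational(1, 2)) = 0)
V = -11 (V = Add(7, -18) = -11)
Add(s, Mul(43, V)) = Add(0, Mul(43, -11)) = Add(0, -473) = -473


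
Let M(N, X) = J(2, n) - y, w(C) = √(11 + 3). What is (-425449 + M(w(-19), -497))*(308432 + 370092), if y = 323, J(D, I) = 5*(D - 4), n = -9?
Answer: -288903305768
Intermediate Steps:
J(D, I) = -20 + 5*D (J(D, I) = 5*(-4 + D) = -20 + 5*D)
w(C) = √14
M(N, X) = -333 (M(N, X) = (-20 + 5*2) - 1*323 = (-20 + 10) - 323 = -10 - 323 = -333)
(-425449 + M(w(-19), -497))*(308432 + 370092) = (-425449 - 333)*(308432 + 370092) = -425782*678524 = -288903305768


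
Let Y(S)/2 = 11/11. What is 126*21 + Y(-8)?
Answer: 2648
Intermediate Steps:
Y(S) = 2 (Y(S) = 2*(11/11) = 2*(11*(1/11)) = 2*1 = 2)
126*21 + Y(-8) = 126*21 + 2 = 2646 + 2 = 2648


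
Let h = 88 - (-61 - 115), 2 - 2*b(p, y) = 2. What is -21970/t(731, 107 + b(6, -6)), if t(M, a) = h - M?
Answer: 21970/467 ≈ 47.045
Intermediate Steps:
b(p, y) = 0 (b(p, y) = 1 - ½*2 = 1 - 1 = 0)
h = 264 (h = 88 - 1*(-176) = 88 + 176 = 264)
t(M, a) = 264 - M
-21970/t(731, 107 + b(6, -6)) = -21970/(264 - 1*731) = -21970/(264 - 731) = -21970/(-467) = -21970*(-1/467) = 21970/467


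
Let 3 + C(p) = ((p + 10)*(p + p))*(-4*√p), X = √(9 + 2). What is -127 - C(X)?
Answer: -124 + 80*11^(¾) + 88*11^(¼) ≈ 519.47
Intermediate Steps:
X = √11 ≈ 3.3166
C(p) = -3 - 8*p^(3/2)*(10 + p) (C(p) = -3 + ((p + 10)*(p + p))*(-4*√p) = -3 + ((10 + p)*(2*p))*(-4*√p) = -3 + (2*p*(10 + p))*(-4*√p) = -3 - 8*p^(3/2)*(10 + p))
-127 - C(X) = -127 - (-3 - 80*11^(¾) - 8*11*11^(¼)) = -127 - (-3 - 80*11^(¾) - 88*11^(¼)) = -127 - (-3 - 88*11^(¼) - 80*11^(¾)) = -127 + (3 + 80*11^(¾) + 88*11^(¼)) = -124 + 80*11^(¾) + 88*11^(¼)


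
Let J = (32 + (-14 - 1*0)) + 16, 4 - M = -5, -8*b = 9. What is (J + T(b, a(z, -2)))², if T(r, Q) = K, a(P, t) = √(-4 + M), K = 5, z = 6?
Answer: 1521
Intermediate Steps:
b = -9/8 (b = -⅛*9 = -9/8 ≈ -1.1250)
M = 9 (M = 4 - 1*(-5) = 4 + 5 = 9)
a(P, t) = √5 (a(P, t) = √(-4 + 9) = √5)
T(r, Q) = 5
J = 34 (J = (32 + (-14 + 0)) + 16 = (32 - 14) + 16 = 18 + 16 = 34)
(J + T(b, a(z, -2)))² = (34 + 5)² = 39² = 1521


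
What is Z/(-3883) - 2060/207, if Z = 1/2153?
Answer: -17221804147/1730540493 ≈ -9.9517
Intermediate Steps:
Z = 1/2153 ≈ 0.00046447
Z/(-3883) - 2060/207 = (1/2153)/(-3883) - 2060/207 = (1/2153)*(-1/3883) - 2060*1/207 = -1/8360099 - 2060/207 = -17221804147/1730540493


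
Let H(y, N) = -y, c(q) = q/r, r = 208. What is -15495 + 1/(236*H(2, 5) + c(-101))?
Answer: -1522802323/98277 ≈ -15495.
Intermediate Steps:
c(q) = q/208
-15495 + 1/(236*H(2, 5) + c(-101)) = -15495 + 1/(236*(-1*2) + (1/208)*(-101)) = -15495 + 1/(236*(-2) - 101/208) = -15495 + 1/(-472 - 101/208) = -15495 + 1/(-98277/208) = -15495 - 208/98277 = -1522802323/98277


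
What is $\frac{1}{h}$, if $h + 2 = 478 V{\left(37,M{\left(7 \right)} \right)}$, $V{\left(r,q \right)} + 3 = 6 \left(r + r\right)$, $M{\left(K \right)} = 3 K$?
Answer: $\frac{1}{210796} \approx 4.7439 \cdot 10^{-6}$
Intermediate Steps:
$V{\left(r,q \right)} = -3 + 12 r$ ($V{\left(r,q \right)} = -3 + 6 \left(r + r\right) = -3 + 6 \cdot 2 r = -3 + 12 r$)
$h = 210796$ ($h = -2 + 478 \left(-3 + 12 \cdot 37\right) = -2 + 478 \left(-3 + 444\right) = -2 + 478 \cdot 441 = -2 + 210798 = 210796$)
$\frac{1}{h} = \frac{1}{210796}$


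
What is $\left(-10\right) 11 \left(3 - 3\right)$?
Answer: $0$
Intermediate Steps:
$\left(-10\right) 11 \left(3 - 3\right) = \left(-110\right) 0 = 0$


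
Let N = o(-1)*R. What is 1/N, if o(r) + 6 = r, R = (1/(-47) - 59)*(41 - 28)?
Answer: 47/252434 ≈ 0.00018619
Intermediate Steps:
R = -36062/47 (R = (-1/47 - 59)*13 = -2774/47*13 = -36062/47 ≈ -767.28)
o(r) = -6 + r
N = 252434/47 (N = (-6 - 1)*(-36062/47) = -7*(-36062/47) = 252434/47 ≈ 5370.9)
1/N = 1/(252434/47) = 47/252434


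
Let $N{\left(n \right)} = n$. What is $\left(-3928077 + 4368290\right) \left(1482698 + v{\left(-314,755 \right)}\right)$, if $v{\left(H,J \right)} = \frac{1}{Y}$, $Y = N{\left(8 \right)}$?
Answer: $\frac{5221623917605}{8} \approx 6.527 \cdot 10^{11}$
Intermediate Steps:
$Y = 8$
$v{\left(H,J \right)} = \frac{1}{8}$
$\left(-3928077 + 4368290\right) \left(1482698 + v{\left(-314,755 \right)}\right) = \left(-3928077 + 4368290\right) \left(1482698 + \frac{1}{8}\right) = 440213 \cdot \frac{11861585}{8} = \frac{5221623917605}{8}$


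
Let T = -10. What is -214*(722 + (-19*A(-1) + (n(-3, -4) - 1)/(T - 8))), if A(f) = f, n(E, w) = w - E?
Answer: -1427380/9 ≈ -1.5860e+5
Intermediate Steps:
-214*(722 + (-19*A(-1) + (n(-3, -4) - 1)/(T - 8))) = -214*(722 + (-19*(-1) + ((-4 - 1*(-3)) - 1)/(-10 - 8))) = -214*(722 + (19 + ((-4 + 3) - 1)/(-18))) = -214*(722 + (19 + (-1 - 1)*(-1/18))) = -214*(722 + (19 - 2*(-1/18))) = -214*(722 + (19 + 1/9)) = -214*(722 + 172/9) = -214*6670/9 = -1427380/9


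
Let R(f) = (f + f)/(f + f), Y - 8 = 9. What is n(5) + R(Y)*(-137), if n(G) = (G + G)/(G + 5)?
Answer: -136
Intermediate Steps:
Y = 17 (Y = 8 + 9 = 17)
R(f) = 1 (R(f) = (2*f)/((2*f)) = (2*f)*(1/(2*f)) = 1)
n(G) = 2*G/(5 + G) (n(G) = (2*G)/(5 + G) = 2*G/(5 + G))
n(5) + R(Y)*(-137) = 2*5/(5 + 5) + 1*(-137) = 2*5/10 - 137 = 2*5*(1/10) - 137 = 1 - 137 = -136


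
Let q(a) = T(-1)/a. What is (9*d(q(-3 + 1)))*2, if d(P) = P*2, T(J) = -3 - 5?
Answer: 144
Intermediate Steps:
T(J) = -8
q(a) = -8/a
d(P) = 2*P
(9*d(q(-3 + 1)))*2 = (9*(2*(-8/(-3 + 1))))*2 = (9*(2*(-8/(-2))))*2 = (9*(2*(-8*(-½))))*2 = (9*(2*4))*2 = (9*8)*2 = 72*2 = 144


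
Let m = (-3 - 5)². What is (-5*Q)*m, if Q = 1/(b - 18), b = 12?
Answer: 160/3 ≈ 53.333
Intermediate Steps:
Q = -⅙ (Q = 1/(12 - 18) = 1/(-6) = -⅙ ≈ -0.16667)
m = 64 (m = (-8)² = 64)
(-5*Q)*m = -5*(-⅙)*64 = (⅚)*64 = 160/3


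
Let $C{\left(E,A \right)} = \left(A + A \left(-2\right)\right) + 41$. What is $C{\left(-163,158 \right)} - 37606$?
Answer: $-37723$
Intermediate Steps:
$C{\left(E,A \right)} = 41 - A$ ($C{\left(E,A \right)} = \left(A - 2 A\right) + 41 = - A + 41 = 41 - A$)
$C{\left(-163,158 \right)} - 37606 = \left(41 - 158\right) - 37606 = -117 - 37606 = -37723$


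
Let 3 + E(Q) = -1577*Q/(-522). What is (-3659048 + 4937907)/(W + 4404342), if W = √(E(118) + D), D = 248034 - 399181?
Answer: 1470090957908058/5062937665580711 - 3836577*I*√1141356103/5062937665580711 ≈ 0.29036 - 2.5601e-5*I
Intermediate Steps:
D = -151147
E(Q) = -3 + 1577*Q/522 (E(Q) = -3 - 1577*Q/(-522) = -3 - 1577*Q*(-1/522) = -3 + 1577*Q/522)
W = I*√1141356103/87 (W = √((-3 + (1577/522)*118) - 151147) = √((-3 + 93043/261) - 151147) = √(92260/261 - 151147) = √(-39357107/261) = I*√1141356103/87 ≈ 388.32*I)
(-3659048 + 4937907)/(W + 4404342) = (-3659048 + 4937907)/(I*√1141356103/87 + 4404342) = 1278859/(4404342 + I*√1141356103/87)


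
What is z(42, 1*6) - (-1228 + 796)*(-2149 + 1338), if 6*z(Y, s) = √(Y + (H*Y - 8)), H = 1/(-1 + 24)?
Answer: -350352 + √4738/69 ≈ -3.5035e+5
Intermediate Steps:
H = 1/23 ≈ 0.043478
z(Y, s) = √(-8 + 24*Y/23)/6 (z(Y, s) = √(Y + (Y/23 - 8))/6 = √(Y + (-8 + Y/23))/6 = √(-8 + 24*Y/23)/6)
z(42, 1*6) - (-1228 + 796)*(-2149 + 1338) = √(-1058 + 138*42)/69 - (-1228 + 796)*(-2149 + 1338) = √(-1058 + 5796)/69 - (-432)*(-811) = √4738/69 - 1*350352 = √4738/69 - 350352 = -350352 + √4738/69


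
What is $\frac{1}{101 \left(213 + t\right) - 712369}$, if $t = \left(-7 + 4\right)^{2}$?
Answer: $- \frac{1}{689947} \approx -1.4494 \cdot 10^{-6}$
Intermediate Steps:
$t = 9$ ($t = \left(-3\right)^{2} = 9$)
$\frac{1}{101 \left(213 + t\right) - 712369} = \frac{1}{101 \left(213 + 9\right) - 712369} = \frac{1}{101 \cdot 222 - 712369} = \frac{1}{22422 - 712369} = \frac{1}{-689947} = - \frac{1}{689947}$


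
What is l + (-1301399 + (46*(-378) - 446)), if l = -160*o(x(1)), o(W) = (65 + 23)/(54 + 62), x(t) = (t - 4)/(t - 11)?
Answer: -38261277/29 ≈ -1.3194e+6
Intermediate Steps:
x(t) = (-4 + t)/(-11 + t)
o(W) = 22/29 (o(W) = 88/116 = 88*(1/116) = 22/29)
l = -3520/29 (l = -160*22/29 = -3520/29 ≈ -121.38)
l + (-1301399 + (46*(-378) - 446)) = -3520/29 + (-1301399 + (46*(-378) - 446)) = -3520/29 + (-1301399 + (-17388 - 446)) = -3520/29 + (-1301399 - 17834) = -3520/29 - 1319233 = -38261277/29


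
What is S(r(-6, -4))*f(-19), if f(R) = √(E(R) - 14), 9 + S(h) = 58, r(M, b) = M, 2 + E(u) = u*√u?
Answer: 49*√(-16 - 19*I*√19) ≈ 286.45 - 347.09*I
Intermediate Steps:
E(u) = -2 + u^(3/2) (E(u) = -2 + u*√u = -2 + u^(3/2))
S(h) = 49 (S(h) = -9 + 58 = 49)
f(R) = √(-16 + R^(3/2)) (f(R) = √((-2 + R^(3/2)) - 14) = √(-16 + R^(3/2)))
S(r(-6, -4))*f(-19) = 49*√(-16 + (-19)^(3/2)) = 49*√(-16 - 19*I*√19)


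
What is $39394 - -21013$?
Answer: $60407$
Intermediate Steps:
$39394 - -21013 = 39394 + \left(-2656 + 23669\right) = 39394 + 21013 = 60407$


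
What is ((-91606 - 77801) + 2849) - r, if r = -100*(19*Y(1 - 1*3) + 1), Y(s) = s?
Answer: -170258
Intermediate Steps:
r = 3700 (r = -100*(19*(1 - 1*3) + 1) = -100*(19*(1 - 3) + 1) = -100*(19*(-2) + 1) = -100*(-38 + 1) = -100*(-37) = 3700)
((-91606 - 77801) + 2849) - r = ((-91606 - 77801) + 2849) - 1*3700 = (-169407 + 2849) - 3700 = -166558 - 3700 = -170258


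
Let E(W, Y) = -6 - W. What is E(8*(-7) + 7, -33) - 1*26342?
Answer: -26299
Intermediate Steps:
E(8*(-7) + 7, -33) - 1*26342 = (-6 - (8*(-7) + 7)) - 1*26342 = (-6 - (-56 + 7)) - 26342 = (-6 - 1*(-49)) - 26342 = (-6 + 49) - 26342 = 43 - 26342 = -26299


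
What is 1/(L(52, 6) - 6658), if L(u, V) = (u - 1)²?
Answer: -1/4057 ≈ -0.00024649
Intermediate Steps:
L(u, V) = (-1 + u)²
1/(L(52, 6) - 6658) = 1/((-1 + 52)² - 6658) = 1/(51² - 6658) = 1/(2601 - 6658) = 1/(-4057) = -1/4057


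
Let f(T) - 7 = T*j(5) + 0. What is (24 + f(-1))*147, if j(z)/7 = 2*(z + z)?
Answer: -16023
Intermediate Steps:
j(z) = 28*z (j(z) = 7*(2*(z + z)) = 7*(2*(2*z)) = 7*(4*z) = 28*z)
f(T) = 7 + 140*T (f(T) = 7 + (T*(28*5) + 0) = 7 + (T*140 + 0) = 7 + (140*T + 0) = 7 + 140*T)
(24 + f(-1))*147 = (24 + (7 + 140*(-1)))*147 = (24 + (7 - 140))*147 = (24 - 133)*147 = -109*147 = -16023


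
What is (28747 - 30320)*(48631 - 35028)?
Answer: -21397519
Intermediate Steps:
(28747 - 30320)*(48631 - 35028) = -1573*13603 = -21397519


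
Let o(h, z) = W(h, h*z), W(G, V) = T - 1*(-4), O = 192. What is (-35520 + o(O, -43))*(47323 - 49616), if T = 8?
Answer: 81419844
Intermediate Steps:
W(G, V) = 12 (W(G, V) = 8 - 1*(-4) = 8 + 4 = 12)
o(h, z) = 12
(-35520 + o(O, -43))*(47323 - 49616) = (-35520 + 12)*(47323 - 49616) = -35508*(-2293) = 81419844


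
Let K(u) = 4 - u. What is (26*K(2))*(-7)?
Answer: -364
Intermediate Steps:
(26*K(2))*(-7) = (26*(4 - 1*2))*(-7) = (26*(4 - 2))*(-7) = (26*2)*(-7) = 52*(-7) = -364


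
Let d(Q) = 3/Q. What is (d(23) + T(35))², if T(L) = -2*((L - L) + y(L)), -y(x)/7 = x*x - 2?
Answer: 155085528481/529 ≈ 2.9317e+8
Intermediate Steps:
y(x) = 14 - 7*x² (y(x) = -7*(x*x - 2) = -7*(x² - 2) = -7*(-2 + x²) = 14 - 7*x²)
T(L) = -28 + 14*L² (T(L) = -2*((L - L) + (14 - 7*L²)) = -2*(0 + (14 - 7*L²)) = -2*(14 - 7*L²) = -28 + 14*L²)
(d(23) + T(35))² = (3/23 + (-28 + 14*35²))² = (3*(1/23) + (-28 + 14*1225))² = (3/23 + (-28 + 17150))² = (3/23 + 17122)² = (393809/23)² = 155085528481/529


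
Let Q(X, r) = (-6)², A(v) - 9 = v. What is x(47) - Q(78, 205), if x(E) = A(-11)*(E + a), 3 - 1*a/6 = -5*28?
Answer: -1846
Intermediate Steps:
A(v) = 9 + v
a = 858 (a = 18 - (-30)*28 = 18 - 6*(-140) = 18 + 840 = 858)
x(E) = -1716 - 2*E (x(E) = (9 - 11)*(E + 858) = -2*(858 + E) = -1716 - 2*E)
Q(X, r) = 36
x(47) - Q(78, 205) = (-1716 - 2*47) - 1*36 = (-1716 - 94) - 36 = -1810 - 36 = -1846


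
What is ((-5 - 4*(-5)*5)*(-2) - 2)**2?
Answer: 36864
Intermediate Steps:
((-5 - 4*(-5)*5)*(-2) - 2)**2 = ((-5 + 20*5)*(-2) - 2)**2 = ((-5 + 100)*(-2) - 2)**2 = (95*(-2) - 2)**2 = (-190 - 2)**2 = (-192)**2 = 36864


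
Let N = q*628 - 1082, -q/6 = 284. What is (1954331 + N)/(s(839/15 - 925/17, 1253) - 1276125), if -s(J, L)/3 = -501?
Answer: -294379/424874 ≈ -0.69286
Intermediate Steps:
q = -1704 (q = -6*284 = -1704)
s(J, L) = 1503 (s(J, L) = -3*(-501) = 1503)
N = -1071194 (N = -1704*628 - 1082 = -1070112 - 1082 = -1071194)
(1954331 + N)/(s(839/15 - 925/17, 1253) - 1276125) = (1954331 - 1071194)/(1503 - 1276125) = 883137/(-1274622) = 883137*(-1/1274622) = -294379/424874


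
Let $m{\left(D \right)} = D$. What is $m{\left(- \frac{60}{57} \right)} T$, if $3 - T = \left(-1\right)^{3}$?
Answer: $- \frac{80}{19} \approx -4.2105$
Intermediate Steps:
$T = 4$ ($T = 3 - \left(-1\right)^{3} = 3 - -1 = 3 + 1 = 4$)
$m{\left(- \frac{60}{57} \right)} T = - \frac{60}{57} \cdot 4 = \left(-60\right) \frac{1}{57} \cdot 4 = \left(- \frac{20}{19}\right) 4 = - \frac{80}{19}$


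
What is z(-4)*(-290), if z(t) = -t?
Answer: -1160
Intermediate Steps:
z(-4)*(-290) = -1*(-4)*(-290) = 4*(-290) = -1160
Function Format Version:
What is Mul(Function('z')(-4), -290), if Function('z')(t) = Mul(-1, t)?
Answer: -1160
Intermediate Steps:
Mul(Function('z')(-4), -290) = Mul(Mul(-1, -4), -290) = Mul(4, -290) = -1160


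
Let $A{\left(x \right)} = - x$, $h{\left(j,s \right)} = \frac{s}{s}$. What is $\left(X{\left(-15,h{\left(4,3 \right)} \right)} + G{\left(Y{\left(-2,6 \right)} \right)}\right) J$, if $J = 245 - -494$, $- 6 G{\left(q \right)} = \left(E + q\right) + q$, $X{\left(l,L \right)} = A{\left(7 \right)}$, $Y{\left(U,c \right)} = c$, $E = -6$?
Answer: $-5912$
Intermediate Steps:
$h{\left(j,s \right)} = 1$
$X{\left(l,L \right)} = -7$ ($X{\left(l,L \right)} = \left(-1\right) 7 = -7$)
$G{\left(q \right)} = 1 - \frac{q}{3}$ ($G{\left(q \right)} = - \frac{\left(-6 + q\right) + q}{6} = - \frac{-6 + 2 q}{6} = 1 - \frac{q}{3}$)
$J = 739$ ($J = 245 + 494 = 739$)
$\left(X{\left(-15,h{\left(4,3 \right)} \right)} + G{\left(Y{\left(-2,6 \right)} \right)}\right) J = \left(-7 + \left(1 - 2\right)\right) 739 = \left(-7 - 1\right) 739 = \left(-8\right) 739 = -5912$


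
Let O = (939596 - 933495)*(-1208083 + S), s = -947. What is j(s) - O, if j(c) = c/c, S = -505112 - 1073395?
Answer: 17000985591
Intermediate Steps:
S = -1578507
O = -17000985590 (O = (939596 - 933495)*(-1208083 - 1578507) = 6101*(-2786590) = -17000985590)
j(c) = 1
j(s) - O = 1 - 1*(-17000985590) = 1 + 17000985590 = 17000985591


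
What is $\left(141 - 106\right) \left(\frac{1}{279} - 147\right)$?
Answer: $- \frac{1435420}{279} \approx -5144.9$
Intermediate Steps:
$\left(141 - 106\right) \left(\frac{1}{279} - 147\right) = 35 \left(\frac{1}{279} - 147\right) = 35 \left(- \frac{41012}{279}\right) = - \frac{1435420}{279}$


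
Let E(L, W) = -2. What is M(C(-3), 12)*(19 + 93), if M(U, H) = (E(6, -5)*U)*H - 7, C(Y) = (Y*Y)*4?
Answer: -97552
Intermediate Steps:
C(Y) = 4*Y² (C(Y) = Y²*4 = 4*Y²)
M(U, H) = -7 - 2*H*U (M(U, H) = (-2*U)*H - 7 = -2*H*U - 7 = -7 - 2*H*U)
M(C(-3), 12)*(19 + 93) = (-7 - 2*12*4*(-3)²)*(19 + 93) = (-7 - 2*12*4*9)*112 = (-7 - 2*12*36)*112 = (-7 - 864)*112 = -871*112 = -97552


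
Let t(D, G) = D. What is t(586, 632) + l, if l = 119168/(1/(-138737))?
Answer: -16533010230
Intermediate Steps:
l = -16533010816 (l = 119168/(-1/138737) = 119168*(-138737) = -16533010816)
t(586, 632) + l = 586 - 16533010816 = -16533010230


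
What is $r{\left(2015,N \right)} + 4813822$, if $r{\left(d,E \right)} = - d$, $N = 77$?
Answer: $4811807$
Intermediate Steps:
$r{\left(2015,N \right)} + 4813822 = \left(-1\right) 2015 + 4813822 = -2015 + 4813822 = 4811807$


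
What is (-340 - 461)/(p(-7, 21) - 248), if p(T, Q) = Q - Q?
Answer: 801/248 ≈ 3.2298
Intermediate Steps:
p(T, Q) = 0
(-340 - 461)/(p(-7, 21) - 248) = (-340 - 461)/(0 - 248) = -801/(-248) = -801*(-1/248) = 801/248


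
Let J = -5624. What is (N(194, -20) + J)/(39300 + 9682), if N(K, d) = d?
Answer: -2822/24491 ≈ -0.11523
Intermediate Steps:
(N(194, -20) + J)/(39300 + 9682) = (-20 - 5624)/(39300 + 9682) = -5644/48982 = -5644*1/48982 = -2822/24491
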